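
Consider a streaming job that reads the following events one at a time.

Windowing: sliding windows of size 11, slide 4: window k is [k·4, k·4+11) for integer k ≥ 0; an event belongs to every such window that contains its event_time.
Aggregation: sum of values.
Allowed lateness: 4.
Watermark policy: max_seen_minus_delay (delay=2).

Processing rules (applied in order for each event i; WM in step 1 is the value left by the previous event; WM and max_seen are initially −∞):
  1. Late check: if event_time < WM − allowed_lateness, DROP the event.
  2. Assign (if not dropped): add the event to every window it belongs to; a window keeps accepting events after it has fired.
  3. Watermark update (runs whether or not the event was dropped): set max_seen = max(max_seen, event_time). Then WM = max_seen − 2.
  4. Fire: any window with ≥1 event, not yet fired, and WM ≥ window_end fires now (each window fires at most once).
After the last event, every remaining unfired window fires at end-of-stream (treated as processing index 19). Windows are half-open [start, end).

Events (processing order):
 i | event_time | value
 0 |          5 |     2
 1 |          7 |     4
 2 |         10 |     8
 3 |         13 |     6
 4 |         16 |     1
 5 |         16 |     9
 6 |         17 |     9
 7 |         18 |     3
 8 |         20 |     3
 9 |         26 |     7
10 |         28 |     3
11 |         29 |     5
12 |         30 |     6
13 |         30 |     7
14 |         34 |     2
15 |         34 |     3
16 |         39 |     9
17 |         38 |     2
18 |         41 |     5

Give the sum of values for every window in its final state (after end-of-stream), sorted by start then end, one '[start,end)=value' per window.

[0,11)=14 [4,15)=20 [8,19)=36 [12,23)=31 [16,27)=32 [20,31)=31 [24,35)=33 [28,39)=28 [32,43)=21 [36,47)=16 [40,51)=5

i=0 t=5 v=2: → [4,15),[0,11); WM=3
i=1 t=7 v=4: → [4,15),[0,11); WM=5
i=2 t=10 v=8: → [8,19),[4,15),[0,11); WM=8
i=3 t=13 v=6: → [12,23),[8,19),[4,15); WM=11; [0,11) fires=14
i=4 t=16 v=1: → [16,27),[12,23),[8,19); WM=14
i=5 t=16 v=9: → [16,27),[12,23),[8,19); WM=14
i=6 t=17 v=9: → [16,27),[12,23),[8,19); WM=15; [4,15) fires=20
i=7 t=18 v=3: → [16,27),[12,23),[8,19); WM=16
i=8 t=20 v=3: → [20,31),[16,27),[12,23); WM=18
i=9 t=26 v=7: → [24,35),[20,31),[16,27); WM=24; [8,19) fires=36 [12,23) fires=31
i=10 t=28 v=3: → [28,39),[24,35),[20,31); WM=26
i=11 t=29 v=5: → [28,39),[24,35),[20,31); WM=27; [16,27) fires=32
i=12 t=30 v=6: → [28,39),[24,35),[20,31); WM=28
i=13 t=30 v=7: → [28,39),[24,35),[20,31); WM=28
i=14 t=34 v=2: → [32,43),[28,39),[24,35); WM=32; [20,31) fires=31
i=15 t=34 v=3: → [32,43),[28,39),[24,35); WM=32
i=16 t=39 v=9: → [36,47),[32,43); WM=37; [24,35) fires=33
i=17 t=38 v=2: → [36,47),[32,43),[28,39); WM=37
i=18 t=41 v=5: → [40,51),[36,47),[32,43); WM=39; [28,39) fires=28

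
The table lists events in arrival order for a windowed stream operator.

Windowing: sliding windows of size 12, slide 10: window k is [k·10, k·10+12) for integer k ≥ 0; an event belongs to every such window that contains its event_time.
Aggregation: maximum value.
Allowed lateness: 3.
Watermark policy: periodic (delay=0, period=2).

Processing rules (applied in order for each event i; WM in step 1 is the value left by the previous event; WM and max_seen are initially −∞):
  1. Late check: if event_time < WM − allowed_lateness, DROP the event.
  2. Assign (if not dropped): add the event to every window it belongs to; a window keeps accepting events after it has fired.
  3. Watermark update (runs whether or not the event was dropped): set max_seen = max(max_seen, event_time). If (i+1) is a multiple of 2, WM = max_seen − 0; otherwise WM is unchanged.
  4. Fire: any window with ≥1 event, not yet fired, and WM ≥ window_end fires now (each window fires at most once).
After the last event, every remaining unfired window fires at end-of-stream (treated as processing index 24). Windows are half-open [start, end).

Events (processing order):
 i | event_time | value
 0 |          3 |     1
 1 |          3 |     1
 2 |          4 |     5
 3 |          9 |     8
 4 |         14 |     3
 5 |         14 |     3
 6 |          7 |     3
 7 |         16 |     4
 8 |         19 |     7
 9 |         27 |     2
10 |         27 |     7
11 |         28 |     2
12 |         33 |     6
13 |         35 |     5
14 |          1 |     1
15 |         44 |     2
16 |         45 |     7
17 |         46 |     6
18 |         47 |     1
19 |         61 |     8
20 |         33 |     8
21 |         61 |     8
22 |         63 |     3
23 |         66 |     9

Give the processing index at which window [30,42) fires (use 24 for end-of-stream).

15

i=0 t=3 v=1: → [0,12); WM=−∞
i=1 t=3 v=1: → [0,12); WM=3
i=2 t=4 v=5: → [0,12); WM=3
i=3 t=9 v=8: → [0,12); WM=9
i=4 t=14 v=3: → [10,22); WM=9
i=5 t=14 v=3: → [10,22); WM=14; [0,12) fires=8
i=6 t=7 v=3: DROP (t<14-3); WM=14
i=7 t=16 v=4: → [10,22); WM=16
i=8 t=19 v=7: → [10,22); WM=16
i=9 t=27 v=2: → [20,32); WM=27; [10,22) fires=7
i=10 t=27 v=7: → [20,32); WM=27
i=11 t=28 v=2: → [20,32); WM=28
i=12 t=33 v=6: → [30,42); WM=28
i=13 t=35 v=5: → [30,42); WM=35; [20,32) fires=7
i=14 t=1 v=1: DROP (t<35-3); WM=35
i=15 t=44 v=2: → [40,52); WM=44; [30,42) fires=6
i=16 t=45 v=7: → [40,52); WM=44
i=17 t=46 v=6: → [40,52); WM=46
i=18 t=47 v=1: → [40,52); WM=46
i=19 t=61 v=8: → [60,72),[50,62); WM=61; [40,52) fires=7
i=20 t=33 v=8: DROP (t<61-3); WM=61
i=21 t=61 v=8: → [60,72),[50,62); WM=61
i=22 t=63 v=3: → [60,72); WM=61
i=23 t=66 v=9: → [60,72); WM=66; [50,62) fires=8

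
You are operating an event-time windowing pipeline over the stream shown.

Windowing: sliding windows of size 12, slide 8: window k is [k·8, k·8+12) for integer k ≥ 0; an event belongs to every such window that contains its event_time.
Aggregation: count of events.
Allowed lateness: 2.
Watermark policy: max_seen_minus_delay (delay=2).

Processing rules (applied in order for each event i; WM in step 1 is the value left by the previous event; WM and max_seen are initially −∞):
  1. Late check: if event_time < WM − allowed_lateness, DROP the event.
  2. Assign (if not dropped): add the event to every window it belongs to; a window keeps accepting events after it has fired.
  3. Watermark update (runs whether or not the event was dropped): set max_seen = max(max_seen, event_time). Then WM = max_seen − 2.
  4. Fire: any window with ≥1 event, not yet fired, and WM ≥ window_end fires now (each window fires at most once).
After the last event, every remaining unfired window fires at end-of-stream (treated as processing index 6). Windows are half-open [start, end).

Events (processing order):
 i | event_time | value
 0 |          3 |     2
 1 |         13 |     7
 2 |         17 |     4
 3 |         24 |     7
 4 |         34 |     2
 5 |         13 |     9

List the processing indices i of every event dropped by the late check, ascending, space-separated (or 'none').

i=0 t=3 v=2: → [0,12); WM=1
i=1 t=13 v=7: → [8,20); WM=11
i=2 t=17 v=4: → [16,28),[8,20); WM=15; [0,12) fires=1
i=3 t=24 v=7: → [24,36),[16,28); WM=22; [8,20) fires=2
i=4 t=34 v=2: → [32,44),[24,36); WM=32; [16,28) fires=2
i=5 t=13 v=9: DROP (t<32-2); WM=32

5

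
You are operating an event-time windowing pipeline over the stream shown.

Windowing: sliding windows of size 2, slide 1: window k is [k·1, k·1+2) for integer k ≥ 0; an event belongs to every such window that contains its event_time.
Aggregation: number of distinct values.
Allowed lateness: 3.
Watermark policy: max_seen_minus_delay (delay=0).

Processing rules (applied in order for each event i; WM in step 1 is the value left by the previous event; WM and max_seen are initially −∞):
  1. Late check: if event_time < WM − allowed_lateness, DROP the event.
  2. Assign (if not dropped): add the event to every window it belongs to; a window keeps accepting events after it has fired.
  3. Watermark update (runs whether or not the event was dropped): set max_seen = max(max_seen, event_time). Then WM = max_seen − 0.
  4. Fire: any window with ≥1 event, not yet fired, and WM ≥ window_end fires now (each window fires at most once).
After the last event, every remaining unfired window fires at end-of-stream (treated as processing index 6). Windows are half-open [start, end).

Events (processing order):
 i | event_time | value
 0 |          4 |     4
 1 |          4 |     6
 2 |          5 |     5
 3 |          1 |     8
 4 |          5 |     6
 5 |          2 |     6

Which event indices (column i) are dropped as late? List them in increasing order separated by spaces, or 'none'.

3

i=0 t=4 v=4: → [4,6),[3,5); WM=4
i=1 t=4 v=6: → [4,6),[3,5); WM=4
i=2 t=5 v=5: → [5,7),[4,6); WM=5; [3,5) fires=2
i=3 t=1 v=8: DROP (t<5-3); WM=5
i=4 t=5 v=6: → [5,7),[4,6); WM=5
i=5 t=2 v=6: → [2,4),[1,3); WM=5; [1,3) fires=1 [2,4) fires=1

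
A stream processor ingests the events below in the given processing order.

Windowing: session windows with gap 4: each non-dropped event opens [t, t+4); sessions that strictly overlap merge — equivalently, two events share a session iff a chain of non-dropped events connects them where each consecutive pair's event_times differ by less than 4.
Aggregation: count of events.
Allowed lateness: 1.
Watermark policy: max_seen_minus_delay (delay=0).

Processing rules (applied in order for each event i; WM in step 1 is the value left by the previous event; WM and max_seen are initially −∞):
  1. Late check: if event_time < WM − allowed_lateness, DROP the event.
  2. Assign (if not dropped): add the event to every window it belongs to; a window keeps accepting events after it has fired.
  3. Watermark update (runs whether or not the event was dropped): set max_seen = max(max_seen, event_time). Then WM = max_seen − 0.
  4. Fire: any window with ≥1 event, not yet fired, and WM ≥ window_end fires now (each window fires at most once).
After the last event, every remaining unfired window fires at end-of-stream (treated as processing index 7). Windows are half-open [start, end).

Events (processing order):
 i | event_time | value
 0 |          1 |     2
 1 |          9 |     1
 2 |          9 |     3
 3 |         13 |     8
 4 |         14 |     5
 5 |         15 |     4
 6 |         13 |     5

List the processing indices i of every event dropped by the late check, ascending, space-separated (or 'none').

6

i=0 t=1 v=2: → [1,5); WM=1
i=1 t=9 v=1: → [9,13); WM=9
i=2 t=9 v=3: → [9,13); WM=9
i=3 t=13 v=8: → [13,17); WM=13
i=4 t=14 v=5: → [13,18); WM=14
i=5 t=15 v=4: → [13,19); WM=15
i=6 t=13 v=5: DROP (t<15-1); WM=15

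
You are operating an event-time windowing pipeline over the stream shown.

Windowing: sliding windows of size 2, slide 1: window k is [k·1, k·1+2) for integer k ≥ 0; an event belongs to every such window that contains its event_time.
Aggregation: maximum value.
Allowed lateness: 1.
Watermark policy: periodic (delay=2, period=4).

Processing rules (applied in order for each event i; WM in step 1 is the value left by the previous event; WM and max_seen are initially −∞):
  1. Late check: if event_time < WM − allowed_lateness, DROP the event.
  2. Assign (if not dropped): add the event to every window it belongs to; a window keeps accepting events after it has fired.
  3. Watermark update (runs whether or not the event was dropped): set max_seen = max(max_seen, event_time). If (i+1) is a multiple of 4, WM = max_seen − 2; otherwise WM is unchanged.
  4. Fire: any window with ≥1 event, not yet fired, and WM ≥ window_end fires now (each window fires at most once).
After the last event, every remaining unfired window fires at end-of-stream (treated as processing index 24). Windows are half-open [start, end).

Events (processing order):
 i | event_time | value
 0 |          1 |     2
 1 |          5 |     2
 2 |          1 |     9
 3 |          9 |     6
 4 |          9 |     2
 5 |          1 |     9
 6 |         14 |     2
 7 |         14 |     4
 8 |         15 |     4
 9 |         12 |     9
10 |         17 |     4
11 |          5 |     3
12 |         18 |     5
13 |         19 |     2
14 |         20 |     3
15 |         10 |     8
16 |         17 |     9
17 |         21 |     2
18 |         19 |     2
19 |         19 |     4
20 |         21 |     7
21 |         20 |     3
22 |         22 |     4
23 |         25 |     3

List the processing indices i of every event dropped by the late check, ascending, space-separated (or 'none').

i=0 t=1 v=2: → [1,3),[0,2); WM=−∞
i=1 t=5 v=2: → [5,7),[4,6); WM=−∞
i=2 t=1 v=9: → [1,3),[0,2); WM=−∞
i=3 t=9 v=6: → [9,11),[8,10); WM=7; [0,2) fires=9 [1,3) fires=9 [4,6) fires=2 [5,7) fires=2
i=4 t=9 v=2: → [9,11),[8,10); WM=7
i=5 t=1 v=9: DROP (t<7-1); WM=7
i=6 t=14 v=2: → [14,16),[13,15); WM=7
i=7 t=14 v=4: → [14,16),[13,15); WM=12; [8,10) fires=6 [9,11) fires=6
i=8 t=15 v=4: → [15,17),[14,16); WM=12
i=9 t=12 v=9: → [12,14),[11,13); WM=12
i=10 t=17 v=4: → [17,19),[16,18); WM=12
i=11 t=5 v=3: DROP (t<12-1); WM=15; [11,13) fires=9 [12,14) fires=9 [13,15) fires=4
i=12 t=18 v=5: → [18,20),[17,19); WM=15
i=13 t=19 v=2: → [19,21),[18,20); WM=15
i=14 t=20 v=3: → [20,22),[19,21); WM=15
i=15 t=10 v=8: DROP (t<15-1); WM=18; [14,16) fires=4 [15,17) fires=4 [16,18) fires=4
i=16 t=17 v=9: → [17,19),[16,18); WM=18
i=17 t=21 v=2: → [21,23),[20,22); WM=18
i=18 t=19 v=2: → [19,21),[18,20); WM=18
i=19 t=19 v=4: → [19,21),[18,20); WM=19; [17,19) fires=9
i=20 t=21 v=7: → [21,23),[20,22); WM=19
i=21 t=20 v=3: → [20,22),[19,21); WM=19
i=22 t=22 v=4: → [22,24),[21,23); WM=19
i=23 t=25 v=3: → [25,27),[24,26); WM=23; [18,20) fires=5 [19,21) fires=4 [20,22) fires=7 [21,23) fires=7

5 11 15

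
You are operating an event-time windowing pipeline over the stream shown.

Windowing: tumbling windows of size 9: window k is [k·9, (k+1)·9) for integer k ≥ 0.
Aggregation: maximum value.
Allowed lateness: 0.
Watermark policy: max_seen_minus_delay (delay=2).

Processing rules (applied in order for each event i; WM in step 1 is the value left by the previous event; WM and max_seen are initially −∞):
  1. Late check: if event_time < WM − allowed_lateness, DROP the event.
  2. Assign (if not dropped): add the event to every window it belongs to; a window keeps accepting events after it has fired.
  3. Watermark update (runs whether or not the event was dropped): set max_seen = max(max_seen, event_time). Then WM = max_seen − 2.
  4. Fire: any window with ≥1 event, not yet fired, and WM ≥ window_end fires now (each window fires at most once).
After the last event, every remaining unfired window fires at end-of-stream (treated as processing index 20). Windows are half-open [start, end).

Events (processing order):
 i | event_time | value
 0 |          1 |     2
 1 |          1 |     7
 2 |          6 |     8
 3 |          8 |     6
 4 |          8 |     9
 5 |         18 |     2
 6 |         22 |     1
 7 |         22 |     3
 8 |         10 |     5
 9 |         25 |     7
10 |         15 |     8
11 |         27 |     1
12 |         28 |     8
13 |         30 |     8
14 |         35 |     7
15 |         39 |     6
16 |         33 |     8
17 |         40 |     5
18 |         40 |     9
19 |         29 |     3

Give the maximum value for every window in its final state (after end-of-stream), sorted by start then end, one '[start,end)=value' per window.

i=0 t=1 v=2: → [0,9); WM=-1
i=1 t=1 v=7: → [0,9); WM=-1
i=2 t=6 v=8: → [0,9); WM=4
i=3 t=8 v=6: → [0,9); WM=6
i=4 t=8 v=9: → [0,9); WM=6
i=5 t=18 v=2: → [18,27); WM=16; [0,9) fires=9
i=6 t=22 v=1: → [18,27); WM=20
i=7 t=22 v=3: → [18,27); WM=20
i=8 t=10 v=5: DROP (t<20-0); WM=20
i=9 t=25 v=7: → [18,27); WM=23
i=10 t=15 v=8: DROP (t<23-0); WM=23
i=11 t=27 v=1: → [27,36); WM=25
i=12 t=28 v=8: → [27,36); WM=26
i=13 t=30 v=8: → [27,36); WM=28; [18,27) fires=7
i=14 t=35 v=7: → [27,36); WM=33
i=15 t=39 v=6: → [36,45); WM=37; [27,36) fires=8
i=16 t=33 v=8: DROP (t<37-0); WM=37
i=17 t=40 v=5: → [36,45); WM=38
i=18 t=40 v=9: → [36,45); WM=38
i=19 t=29 v=3: DROP (t<38-0); WM=38

[0,9)=9 [18,27)=7 [27,36)=8 [36,45)=9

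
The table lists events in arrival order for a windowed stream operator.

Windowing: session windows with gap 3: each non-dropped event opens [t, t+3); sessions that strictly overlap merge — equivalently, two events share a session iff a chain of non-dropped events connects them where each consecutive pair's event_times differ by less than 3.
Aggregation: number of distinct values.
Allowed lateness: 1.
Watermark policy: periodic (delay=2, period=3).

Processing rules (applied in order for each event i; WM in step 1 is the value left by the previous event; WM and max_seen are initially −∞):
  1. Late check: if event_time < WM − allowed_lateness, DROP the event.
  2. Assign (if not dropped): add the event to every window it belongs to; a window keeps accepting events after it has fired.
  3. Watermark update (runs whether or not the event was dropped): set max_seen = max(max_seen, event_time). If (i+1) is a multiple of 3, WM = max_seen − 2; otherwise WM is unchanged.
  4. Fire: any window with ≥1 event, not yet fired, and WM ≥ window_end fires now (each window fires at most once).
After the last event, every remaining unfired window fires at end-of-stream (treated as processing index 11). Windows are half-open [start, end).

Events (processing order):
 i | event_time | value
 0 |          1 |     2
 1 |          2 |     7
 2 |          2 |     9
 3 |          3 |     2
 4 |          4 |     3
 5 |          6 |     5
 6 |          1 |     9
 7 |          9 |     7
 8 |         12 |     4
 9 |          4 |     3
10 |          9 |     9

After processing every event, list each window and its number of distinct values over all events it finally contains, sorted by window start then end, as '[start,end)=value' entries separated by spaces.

[1,9)=5 [9,12)=2 [12,15)=1

i=0 t=1 v=2: → [1,4); WM=−∞
i=1 t=2 v=7: → [1,5); WM=−∞
i=2 t=2 v=9: → [1,5); WM=0
i=3 t=3 v=2: → [1,6); WM=0
i=4 t=4 v=3: → [1,7); WM=0
i=5 t=6 v=5: → [1,9); WM=4
i=6 t=1 v=9: DROP (t<4-1); WM=4
i=7 t=9 v=7: → [9,12); WM=4
i=8 t=12 v=4: → [12,15); WM=10
i=9 t=4 v=3: DROP (t<10-1); WM=10
i=10 t=9 v=9: → [9,12); WM=10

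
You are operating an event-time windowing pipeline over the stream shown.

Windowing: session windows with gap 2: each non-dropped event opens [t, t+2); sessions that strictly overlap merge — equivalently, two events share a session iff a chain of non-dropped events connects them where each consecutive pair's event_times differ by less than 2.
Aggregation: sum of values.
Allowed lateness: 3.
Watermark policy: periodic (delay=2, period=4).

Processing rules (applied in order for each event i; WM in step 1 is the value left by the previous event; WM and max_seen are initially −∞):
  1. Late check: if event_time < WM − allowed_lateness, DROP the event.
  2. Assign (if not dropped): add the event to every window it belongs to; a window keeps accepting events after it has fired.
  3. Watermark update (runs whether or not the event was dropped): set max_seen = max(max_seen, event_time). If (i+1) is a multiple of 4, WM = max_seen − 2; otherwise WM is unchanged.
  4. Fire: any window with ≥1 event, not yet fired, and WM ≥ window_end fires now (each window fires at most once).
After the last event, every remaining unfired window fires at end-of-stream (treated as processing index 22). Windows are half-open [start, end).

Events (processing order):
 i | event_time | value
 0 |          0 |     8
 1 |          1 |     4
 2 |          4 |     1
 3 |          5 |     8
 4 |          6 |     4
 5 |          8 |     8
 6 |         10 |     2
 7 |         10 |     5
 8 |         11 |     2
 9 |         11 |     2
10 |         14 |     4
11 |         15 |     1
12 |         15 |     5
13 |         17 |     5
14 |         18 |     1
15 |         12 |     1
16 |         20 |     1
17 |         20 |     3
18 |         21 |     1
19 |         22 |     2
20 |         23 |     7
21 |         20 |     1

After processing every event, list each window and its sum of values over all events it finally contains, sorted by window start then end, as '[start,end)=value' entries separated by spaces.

[0,3)=12 [4,8)=13 [8,10)=8 [10,14)=12 [14,17)=10 [17,20)=6 [20,25)=15

i=0 t=0 v=8: → [0,2); WM=−∞
i=1 t=1 v=4: → [0,3); WM=−∞
i=2 t=4 v=1: → [4,6); WM=−∞
i=3 t=5 v=8: → [4,7); WM=3
i=4 t=6 v=4: → [4,8); WM=3
i=5 t=8 v=8: → [8,10); WM=3
i=6 t=10 v=2: → [10,12); WM=3
i=7 t=10 v=5: → [10,12); WM=8
i=8 t=11 v=2: → [10,13); WM=8
i=9 t=11 v=2: → [10,13); WM=8
i=10 t=14 v=4: → [14,16); WM=8
i=11 t=15 v=1: → [14,17); WM=13
i=12 t=15 v=5: → [14,17); WM=13
i=13 t=17 v=5: → [17,19); WM=13
i=14 t=18 v=1: → [17,20); WM=13
i=15 t=12 v=1: → [10,14); WM=16
i=16 t=20 v=1: → [20,22); WM=16
i=17 t=20 v=3: → [20,22); WM=16
i=18 t=21 v=1: → [20,23); WM=16
i=19 t=22 v=2: → [20,24); WM=20
i=20 t=23 v=7: → [20,25); WM=20
i=21 t=20 v=1: → [20,25); WM=20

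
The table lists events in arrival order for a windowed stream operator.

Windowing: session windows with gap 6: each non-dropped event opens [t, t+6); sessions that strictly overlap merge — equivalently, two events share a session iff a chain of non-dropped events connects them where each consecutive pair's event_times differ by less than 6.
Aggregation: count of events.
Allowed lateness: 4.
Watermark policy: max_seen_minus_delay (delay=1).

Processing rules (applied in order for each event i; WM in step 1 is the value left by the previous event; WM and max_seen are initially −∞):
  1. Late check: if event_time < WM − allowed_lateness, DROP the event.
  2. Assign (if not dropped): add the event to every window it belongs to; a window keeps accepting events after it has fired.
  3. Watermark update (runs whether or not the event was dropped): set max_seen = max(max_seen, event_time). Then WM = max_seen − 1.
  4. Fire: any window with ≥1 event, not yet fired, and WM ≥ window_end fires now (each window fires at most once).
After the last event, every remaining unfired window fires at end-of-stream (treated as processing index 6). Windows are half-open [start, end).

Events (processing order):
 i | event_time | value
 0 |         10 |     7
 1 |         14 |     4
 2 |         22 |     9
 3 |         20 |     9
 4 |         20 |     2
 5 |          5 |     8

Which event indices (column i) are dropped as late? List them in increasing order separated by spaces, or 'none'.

5

i=0 t=10 v=7: → [10,16); WM=9
i=1 t=14 v=4: → [10,20); WM=13
i=2 t=22 v=9: → [22,28); WM=21
i=3 t=20 v=9: → [20,28); WM=21
i=4 t=20 v=2: → [20,28); WM=21
i=5 t=5 v=8: DROP (t<21-4); WM=21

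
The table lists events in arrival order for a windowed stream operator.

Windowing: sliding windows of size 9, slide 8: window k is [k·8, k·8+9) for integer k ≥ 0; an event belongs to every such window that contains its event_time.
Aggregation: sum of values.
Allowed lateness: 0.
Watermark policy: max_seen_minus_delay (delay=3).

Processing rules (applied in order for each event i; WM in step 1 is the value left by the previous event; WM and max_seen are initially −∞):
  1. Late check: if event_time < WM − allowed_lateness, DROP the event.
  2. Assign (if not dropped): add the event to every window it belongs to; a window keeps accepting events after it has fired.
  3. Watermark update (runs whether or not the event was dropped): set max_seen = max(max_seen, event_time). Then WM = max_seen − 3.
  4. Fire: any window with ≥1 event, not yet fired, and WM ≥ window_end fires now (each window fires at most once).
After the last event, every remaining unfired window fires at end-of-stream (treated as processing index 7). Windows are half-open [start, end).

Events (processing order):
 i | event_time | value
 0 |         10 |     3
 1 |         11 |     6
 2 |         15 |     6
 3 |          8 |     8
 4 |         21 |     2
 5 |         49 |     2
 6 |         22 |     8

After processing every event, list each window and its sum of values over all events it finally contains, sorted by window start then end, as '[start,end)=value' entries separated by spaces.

[8,17)=15 [16,25)=2 [48,57)=2

i=0 t=10 v=3: → [8,17); WM=7
i=1 t=11 v=6: → [8,17); WM=8
i=2 t=15 v=6: → [8,17); WM=12
i=3 t=8 v=8: DROP (t<12-0); WM=12
i=4 t=21 v=2: → [16,25); WM=18; [8,17) fires=15
i=5 t=49 v=2: → [48,57); WM=46; [16,25) fires=2
i=6 t=22 v=8: DROP (t<46-0); WM=46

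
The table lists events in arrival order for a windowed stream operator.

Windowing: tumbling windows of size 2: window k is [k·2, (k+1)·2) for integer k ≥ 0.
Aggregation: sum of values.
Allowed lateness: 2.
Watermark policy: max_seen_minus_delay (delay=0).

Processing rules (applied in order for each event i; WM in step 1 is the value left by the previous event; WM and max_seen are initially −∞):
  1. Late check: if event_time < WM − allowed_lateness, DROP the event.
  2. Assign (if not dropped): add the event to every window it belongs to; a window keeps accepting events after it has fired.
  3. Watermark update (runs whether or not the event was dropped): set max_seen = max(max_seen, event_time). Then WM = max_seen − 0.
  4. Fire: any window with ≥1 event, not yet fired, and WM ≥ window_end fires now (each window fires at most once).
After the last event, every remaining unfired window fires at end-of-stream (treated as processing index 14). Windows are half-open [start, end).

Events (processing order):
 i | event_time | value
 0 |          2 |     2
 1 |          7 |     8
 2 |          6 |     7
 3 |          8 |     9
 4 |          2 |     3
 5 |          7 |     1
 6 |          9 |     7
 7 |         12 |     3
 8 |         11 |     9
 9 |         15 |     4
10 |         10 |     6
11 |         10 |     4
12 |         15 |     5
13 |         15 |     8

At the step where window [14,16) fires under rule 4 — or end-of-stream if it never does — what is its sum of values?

i=0 t=2 v=2: → [2,4); WM=2
i=1 t=7 v=8: → [6,8); WM=7; [2,4) fires=2
i=2 t=6 v=7: → [6,8); WM=7
i=3 t=8 v=9: → [8,10); WM=8; [6,8) fires=15
i=4 t=2 v=3: DROP (t<8-2); WM=8
i=5 t=7 v=1: → [6,8); WM=8
i=6 t=9 v=7: → [8,10); WM=9
i=7 t=12 v=3: → [12,14); WM=12; [8,10) fires=16
i=8 t=11 v=9: → [10,12); WM=12; [10,12) fires=9
i=9 t=15 v=4: → [14,16); WM=15; [12,14) fires=3
i=10 t=10 v=6: DROP (t<15-2); WM=15
i=11 t=10 v=4: DROP (t<15-2); WM=15
i=12 t=15 v=5: → [14,16); WM=15
i=13 t=15 v=8: → [14,16); WM=15

17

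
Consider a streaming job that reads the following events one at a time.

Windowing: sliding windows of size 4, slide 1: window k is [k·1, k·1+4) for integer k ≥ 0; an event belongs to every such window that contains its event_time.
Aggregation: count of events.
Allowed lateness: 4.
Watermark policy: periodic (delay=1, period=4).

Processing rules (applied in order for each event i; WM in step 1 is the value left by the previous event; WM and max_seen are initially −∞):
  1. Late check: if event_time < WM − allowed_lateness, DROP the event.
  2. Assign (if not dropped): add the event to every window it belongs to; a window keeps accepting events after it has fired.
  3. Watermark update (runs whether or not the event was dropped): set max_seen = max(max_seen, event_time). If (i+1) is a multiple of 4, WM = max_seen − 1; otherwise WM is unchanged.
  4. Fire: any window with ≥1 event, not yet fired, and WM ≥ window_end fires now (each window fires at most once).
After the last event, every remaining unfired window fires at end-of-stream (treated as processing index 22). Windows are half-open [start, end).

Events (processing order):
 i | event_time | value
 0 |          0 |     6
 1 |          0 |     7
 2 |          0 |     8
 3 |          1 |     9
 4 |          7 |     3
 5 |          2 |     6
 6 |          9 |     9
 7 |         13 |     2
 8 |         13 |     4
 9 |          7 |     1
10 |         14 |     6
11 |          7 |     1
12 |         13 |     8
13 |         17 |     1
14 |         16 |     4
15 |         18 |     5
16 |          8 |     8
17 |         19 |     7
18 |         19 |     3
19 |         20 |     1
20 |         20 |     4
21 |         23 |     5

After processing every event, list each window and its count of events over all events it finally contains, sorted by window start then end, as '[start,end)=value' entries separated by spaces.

i=0 t=0 v=6: → [0,4); WM=−∞
i=1 t=0 v=7: → [0,4); WM=−∞
i=2 t=0 v=8: → [0,4); WM=−∞
i=3 t=1 v=9: → [1,5),[0,4); WM=0
i=4 t=7 v=3: → [7,11),[6,10),[5,9),[4,8); WM=0
i=5 t=2 v=6: → [2,6),[1,5),[0,4); WM=0
i=6 t=9 v=9: → [9,13),[8,12),[7,11),[6,10); WM=0
i=7 t=13 v=2: → [13,17),[12,16),[11,15),[10,14); WM=12; [0,4) fires=5 [1,5) fires=2 [2,6) fires=1 [4,8) fires=1 [5,9) fires=1 [6,10) fires=2 [7,11) fires=2 [8,12) fires=1
i=8 t=13 v=4: → [13,17),[12,16),[11,15),[10,14); WM=12
i=9 t=7 v=1: DROP (t<12-4); WM=12
i=10 t=14 v=6: → [14,18),[13,17),[12,16),[11,15); WM=12
i=11 t=7 v=1: DROP (t<12-4); WM=13; [9,13) fires=1
i=12 t=13 v=8: → [13,17),[12,16),[11,15),[10,14); WM=13
i=13 t=17 v=1: → [17,21),[16,20),[15,19),[14,18); WM=13
i=14 t=16 v=4: → [16,20),[15,19),[14,18),[13,17); WM=13
i=15 t=18 v=5: → [18,22),[17,21),[16,20),[15,19); WM=17; [10,14) fires=3 [11,15) fires=4 [12,16) fires=4 [13,17) fires=5
i=16 t=8 v=8: DROP (t<17-4); WM=17
i=17 t=19 v=7: → [19,23),[18,22),[17,21),[16,20); WM=17
i=18 t=19 v=3: → [19,23),[18,22),[17,21),[16,20); WM=17
i=19 t=20 v=1: → [20,24),[19,23),[18,22),[17,21); WM=19; [14,18) fires=3 [15,19) fires=3
i=20 t=20 v=4: → [20,24),[19,23),[18,22),[17,21); WM=19
i=21 t=23 v=5: → [23,27),[22,26),[21,25),[20,24); WM=19

[0,4)=5 [1,5)=2 [2,6)=1 [4,8)=1 [5,9)=1 [6,10)=2 [7,11)=2 [8,12)=1 [9,13)=1 [10,14)=3 [11,15)=4 [12,16)=4 [13,17)=5 [14,18)=3 [15,19)=3 [16,20)=5 [17,21)=6 [18,22)=5 [19,23)=4 [20,24)=3 [21,25)=1 [22,26)=1 [23,27)=1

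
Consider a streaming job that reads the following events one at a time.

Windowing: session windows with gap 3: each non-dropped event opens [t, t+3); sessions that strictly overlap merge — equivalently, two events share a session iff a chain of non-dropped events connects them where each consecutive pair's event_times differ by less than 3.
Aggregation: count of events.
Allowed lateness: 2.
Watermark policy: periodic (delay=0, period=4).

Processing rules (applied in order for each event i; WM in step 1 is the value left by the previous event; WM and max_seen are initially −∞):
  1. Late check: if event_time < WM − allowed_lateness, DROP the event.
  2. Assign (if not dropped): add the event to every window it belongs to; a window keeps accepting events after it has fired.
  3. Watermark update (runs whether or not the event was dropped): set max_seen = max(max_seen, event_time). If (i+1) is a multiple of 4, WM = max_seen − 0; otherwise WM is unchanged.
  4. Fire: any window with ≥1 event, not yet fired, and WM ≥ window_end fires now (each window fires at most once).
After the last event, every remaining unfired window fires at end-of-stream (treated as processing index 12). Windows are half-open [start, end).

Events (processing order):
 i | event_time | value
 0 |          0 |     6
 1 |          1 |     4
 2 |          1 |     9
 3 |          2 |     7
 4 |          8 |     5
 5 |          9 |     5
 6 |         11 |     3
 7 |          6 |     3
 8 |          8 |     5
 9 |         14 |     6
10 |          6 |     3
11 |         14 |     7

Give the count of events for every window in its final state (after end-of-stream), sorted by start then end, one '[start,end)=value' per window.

i=0 t=0 v=6: → [0,3); WM=−∞
i=1 t=1 v=4: → [0,4); WM=−∞
i=2 t=1 v=9: → [0,4); WM=−∞
i=3 t=2 v=7: → [0,5); WM=2
i=4 t=8 v=5: → [8,11); WM=2
i=5 t=9 v=5: → [8,12); WM=2
i=6 t=11 v=3: → [8,14); WM=2
i=7 t=6 v=3: → [6,14); WM=11
i=8 t=8 v=5: DROP (t<11-2); WM=11
i=9 t=14 v=6: → [14,17); WM=11
i=10 t=6 v=3: DROP (t<11-2); WM=11
i=11 t=14 v=7: → [14,17); WM=14

[0,5)=4 [6,14)=4 [14,17)=2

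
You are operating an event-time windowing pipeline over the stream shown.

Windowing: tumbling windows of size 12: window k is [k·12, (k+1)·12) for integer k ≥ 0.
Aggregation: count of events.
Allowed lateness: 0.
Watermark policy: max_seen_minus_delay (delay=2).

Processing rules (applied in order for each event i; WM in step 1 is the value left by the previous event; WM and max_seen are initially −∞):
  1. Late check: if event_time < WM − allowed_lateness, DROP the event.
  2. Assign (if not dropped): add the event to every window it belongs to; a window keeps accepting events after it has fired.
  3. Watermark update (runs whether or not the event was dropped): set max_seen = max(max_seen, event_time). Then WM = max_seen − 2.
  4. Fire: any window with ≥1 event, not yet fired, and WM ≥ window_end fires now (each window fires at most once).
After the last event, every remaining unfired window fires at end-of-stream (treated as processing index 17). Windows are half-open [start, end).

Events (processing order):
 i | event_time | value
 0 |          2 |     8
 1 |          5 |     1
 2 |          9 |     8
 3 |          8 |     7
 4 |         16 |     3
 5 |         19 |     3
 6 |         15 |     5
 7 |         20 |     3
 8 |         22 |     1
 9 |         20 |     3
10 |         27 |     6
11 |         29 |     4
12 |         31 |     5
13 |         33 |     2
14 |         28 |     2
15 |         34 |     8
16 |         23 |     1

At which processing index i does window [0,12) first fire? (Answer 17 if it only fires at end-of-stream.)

4

i=0 t=2 v=8: → [0,12); WM=0
i=1 t=5 v=1: → [0,12); WM=3
i=2 t=9 v=8: → [0,12); WM=7
i=3 t=8 v=7: → [0,12); WM=7
i=4 t=16 v=3: → [12,24); WM=14; [0,12) fires=4
i=5 t=19 v=3: → [12,24); WM=17
i=6 t=15 v=5: DROP (t<17-0); WM=17
i=7 t=20 v=3: → [12,24); WM=18
i=8 t=22 v=1: → [12,24); WM=20
i=9 t=20 v=3: → [12,24); WM=20
i=10 t=27 v=6: → [24,36); WM=25; [12,24) fires=5
i=11 t=29 v=4: → [24,36); WM=27
i=12 t=31 v=5: → [24,36); WM=29
i=13 t=33 v=2: → [24,36); WM=31
i=14 t=28 v=2: DROP (t<31-0); WM=31
i=15 t=34 v=8: → [24,36); WM=32
i=16 t=23 v=1: DROP (t<32-0); WM=32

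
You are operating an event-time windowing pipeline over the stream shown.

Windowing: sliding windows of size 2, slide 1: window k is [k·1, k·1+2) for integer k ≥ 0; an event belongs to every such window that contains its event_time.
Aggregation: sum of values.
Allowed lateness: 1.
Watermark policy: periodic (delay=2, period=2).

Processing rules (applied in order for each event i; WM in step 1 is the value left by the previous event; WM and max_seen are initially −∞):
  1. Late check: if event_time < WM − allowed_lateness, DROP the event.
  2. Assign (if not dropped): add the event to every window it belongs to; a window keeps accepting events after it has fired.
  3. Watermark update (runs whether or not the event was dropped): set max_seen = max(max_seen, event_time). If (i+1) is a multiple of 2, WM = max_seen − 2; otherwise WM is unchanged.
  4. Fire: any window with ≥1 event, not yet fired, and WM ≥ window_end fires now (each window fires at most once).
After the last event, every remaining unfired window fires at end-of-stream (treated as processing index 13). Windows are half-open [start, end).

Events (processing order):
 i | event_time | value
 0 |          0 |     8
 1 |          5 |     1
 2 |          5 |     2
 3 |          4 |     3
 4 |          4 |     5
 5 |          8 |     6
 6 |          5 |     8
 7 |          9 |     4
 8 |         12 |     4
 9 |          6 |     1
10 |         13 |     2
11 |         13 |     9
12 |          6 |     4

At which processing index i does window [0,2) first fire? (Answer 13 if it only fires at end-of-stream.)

1

i=0 t=0 v=8: → [0,2); WM=−∞
i=1 t=5 v=1: → [5,7),[4,6); WM=3; [0,2) fires=8
i=2 t=5 v=2: → [5,7),[4,6); WM=3
i=3 t=4 v=3: → [4,6),[3,5); WM=3
i=4 t=4 v=5: → [4,6),[3,5); WM=3
i=5 t=8 v=6: → [8,10),[7,9); WM=6; [3,5) fires=8 [4,6) fires=11
i=6 t=5 v=8: → [5,7),[4,6); WM=6
i=7 t=9 v=4: → [9,11),[8,10); WM=7; [5,7) fires=11
i=8 t=12 v=4: → [12,14),[11,13); WM=7
i=9 t=6 v=1: → [6,8),[5,7); WM=10; [6,8) fires=1 [7,9) fires=6 [8,10) fires=10
i=10 t=13 v=2: → [13,15),[12,14); WM=10
i=11 t=13 v=9: → [13,15),[12,14); WM=11; [9,11) fires=4
i=12 t=6 v=4: DROP (t<11-1); WM=11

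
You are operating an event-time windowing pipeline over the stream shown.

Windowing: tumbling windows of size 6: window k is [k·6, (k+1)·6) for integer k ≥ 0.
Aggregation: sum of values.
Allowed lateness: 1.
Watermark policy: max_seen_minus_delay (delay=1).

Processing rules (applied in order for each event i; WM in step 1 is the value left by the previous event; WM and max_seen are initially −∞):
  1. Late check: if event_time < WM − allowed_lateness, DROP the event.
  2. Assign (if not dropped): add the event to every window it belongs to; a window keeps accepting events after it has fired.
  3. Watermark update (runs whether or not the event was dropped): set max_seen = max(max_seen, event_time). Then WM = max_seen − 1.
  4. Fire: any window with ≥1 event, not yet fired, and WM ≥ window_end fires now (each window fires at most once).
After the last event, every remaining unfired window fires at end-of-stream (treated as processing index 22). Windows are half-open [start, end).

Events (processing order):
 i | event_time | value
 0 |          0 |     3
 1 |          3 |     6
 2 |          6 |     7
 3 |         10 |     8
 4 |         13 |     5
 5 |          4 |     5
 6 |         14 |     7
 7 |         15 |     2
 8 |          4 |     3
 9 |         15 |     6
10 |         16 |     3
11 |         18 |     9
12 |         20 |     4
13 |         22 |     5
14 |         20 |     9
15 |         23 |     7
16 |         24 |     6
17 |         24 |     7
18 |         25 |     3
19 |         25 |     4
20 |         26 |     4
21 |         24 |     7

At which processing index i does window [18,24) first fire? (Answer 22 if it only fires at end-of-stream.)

18

i=0 t=0 v=3: → [0,6); WM=-1
i=1 t=3 v=6: → [0,6); WM=2
i=2 t=6 v=7: → [6,12); WM=5
i=3 t=10 v=8: → [6,12); WM=9; [0,6) fires=9
i=4 t=13 v=5: → [12,18); WM=12; [6,12) fires=15
i=5 t=4 v=5: DROP (t<12-1); WM=12
i=6 t=14 v=7: → [12,18); WM=13
i=7 t=15 v=2: → [12,18); WM=14
i=8 t=4 v=3: DROP (t<14-1); WM=14
i=9 t=15 v=6: → [12,18); WM=14
i=10 t=16 v=3: → [12,18); WM=15
i=11 t=18 v=9: → [18,24); WM=17
i=12 t=20 v=4: → [18,24); WM=19; [12,18) fires=23
i=13 t=22 v=5: → [18,24); WM=21
i=14 t=20 v=9: → [18,24); WM=21
i=15 t=23 v=7: → [18,24); WM=22
i=16 t=24 v=6: → [24,30); WM=23
i=17 t=24 v=7: → [24,30); WM=23
i=18 t=25 v=3: → [24,30); WM=24; [18,24) fires=34
i=19 t=25 v=4: → [24,30); WM=24
i=20 t=26 v=4: → [24,30); WM=25
i=21 t=24 v=7: → [24,30); WM=25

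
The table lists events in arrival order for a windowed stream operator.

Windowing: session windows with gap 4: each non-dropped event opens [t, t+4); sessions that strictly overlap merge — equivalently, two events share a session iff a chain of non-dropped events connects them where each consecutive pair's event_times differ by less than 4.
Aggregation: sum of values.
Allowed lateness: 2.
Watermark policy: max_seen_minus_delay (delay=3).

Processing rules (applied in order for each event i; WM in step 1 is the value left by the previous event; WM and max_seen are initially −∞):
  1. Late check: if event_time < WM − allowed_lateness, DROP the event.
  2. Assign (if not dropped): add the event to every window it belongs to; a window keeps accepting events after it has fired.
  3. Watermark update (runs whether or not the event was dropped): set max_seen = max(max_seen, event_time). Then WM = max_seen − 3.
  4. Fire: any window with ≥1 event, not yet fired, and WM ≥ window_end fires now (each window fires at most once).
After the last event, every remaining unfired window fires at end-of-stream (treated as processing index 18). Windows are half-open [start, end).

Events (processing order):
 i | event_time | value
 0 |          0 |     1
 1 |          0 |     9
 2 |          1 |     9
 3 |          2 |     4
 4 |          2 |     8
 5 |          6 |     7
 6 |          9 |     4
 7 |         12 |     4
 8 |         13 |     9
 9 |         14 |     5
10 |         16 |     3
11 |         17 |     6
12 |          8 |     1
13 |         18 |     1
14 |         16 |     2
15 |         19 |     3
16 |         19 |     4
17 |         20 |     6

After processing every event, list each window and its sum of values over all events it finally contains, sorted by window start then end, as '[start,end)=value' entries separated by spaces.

[0,6)=31 [6,24)=54

i=0 t=0 v=1: → [0,4); WM=-3
i=1 t=0 v=9: → [0,4); WM=-3
i=2 t=1 v=9: → [0,5); WM=-2
i=3 t=2 v=4: → [0,6); WM=-1
i=4 t=2 v=8: → [0,6); WM=-1
i=5 t=6 v=7: → [6,10); WM=3
i=6 t=9 v=4: → [6,13); WM=6
i=7 t=12 v=4: → [6,16); WM=9
i=8 t=13 v=9: → [6,17); WM=10
i=9 t=14 v=5: → [6,18); WM=11
i=10 t=16 v=3: → [6,20); WM=13
i=11 t=17 v=6: → [6,21); WM=14
i=12 t=8 v=1: DROP (t<14-2); WM=14
i=13 t=18 v=1: → [6,22); WM=15
i=14 t=16 v=2: → [6,22); WM=15
i=15 t=19 v=3: → [6,23); WM=16
i=16 t=19 v=4: → [6,23); WM=16
i=17 t=20 v=6: → [6,24); WM=17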